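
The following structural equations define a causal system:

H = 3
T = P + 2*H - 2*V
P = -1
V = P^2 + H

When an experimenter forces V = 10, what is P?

-1

Under do(V=10), the mechanism V = P^2 + H is discarded; V is fixed at 10.
P is not downstream of the intervention, so its value is determined by the original equations.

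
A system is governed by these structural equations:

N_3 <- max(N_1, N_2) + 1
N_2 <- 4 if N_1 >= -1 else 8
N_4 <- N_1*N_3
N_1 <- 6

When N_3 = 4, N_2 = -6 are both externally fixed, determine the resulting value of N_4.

24

The joint intervention fixes N_3 = 4, N_2 = -6, removing each variable's own equation.
N_4 = N_1*N_3  [with N_1=6, N_3=4]  = 24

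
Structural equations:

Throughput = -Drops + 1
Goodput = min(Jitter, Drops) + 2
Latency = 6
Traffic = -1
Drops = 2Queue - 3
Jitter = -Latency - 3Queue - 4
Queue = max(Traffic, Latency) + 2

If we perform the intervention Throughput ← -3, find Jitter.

-34

do(Throughput=-3) replaces the equation Throughput = -Drops + 1 with the constant Throughput = -3.
Since Jitter is not a descendant of the intervened variable, it is unaffected.
Queue = max(Traffic, Latency) + 2  [with Traffic=-1, Latency=6]  = 8
Jitter = -Latency - 3Queue - 4  [with Latency=6, Queue=8]  = -34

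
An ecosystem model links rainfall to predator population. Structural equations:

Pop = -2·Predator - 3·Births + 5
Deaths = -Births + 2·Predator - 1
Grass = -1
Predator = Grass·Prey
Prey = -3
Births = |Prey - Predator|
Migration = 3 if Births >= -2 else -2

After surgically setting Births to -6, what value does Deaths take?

11

Intervening sets Births = -6 and removes its equation (Births = |Prey - Predator|).
Predator = Grass·Prey  [with Grass=-1, Prey=-3]  = 3
Deaths = -Births + 2·Predator - 1  [with Births=-6, Predator=3]  = 11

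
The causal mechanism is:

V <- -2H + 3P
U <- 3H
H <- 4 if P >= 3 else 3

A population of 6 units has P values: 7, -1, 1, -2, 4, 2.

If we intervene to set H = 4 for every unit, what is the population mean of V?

-2.5

do(H=4) breaks H's dependence on P. With H=4 fixed, V across the units is 13, -11, -5, -14, 4, -2, mean -2.5.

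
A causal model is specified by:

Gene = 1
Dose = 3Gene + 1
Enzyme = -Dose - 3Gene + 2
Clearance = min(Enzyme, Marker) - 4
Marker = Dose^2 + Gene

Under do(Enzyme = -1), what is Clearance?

do(Enzyme=-1) replaces the equation Enzyme = -Dose - 3Gene + 2 with the constant Enzyme = -1.
Dose = 3Gene + 1  [with Gene=1]  = 4
Marker = Dose^2 + Gene  [with Dose=4, Gene=1]  = 17
Clearance = min(Enzyme, Marker) - 4  [with Enzyme=-1, Marker=17]  = -5

-5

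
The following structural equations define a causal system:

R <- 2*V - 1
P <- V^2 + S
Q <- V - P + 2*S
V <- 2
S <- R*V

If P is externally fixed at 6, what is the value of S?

6

Under do(P=6), the mechanism P <- V^2 + S is discarded; P is fixed at 6.
Since S is not a descendant of the intervened variable, it is unaffected.
R = 2*V - 1  [with V=2]  = 3
S = R*V  [with R=3, V=2]  = 6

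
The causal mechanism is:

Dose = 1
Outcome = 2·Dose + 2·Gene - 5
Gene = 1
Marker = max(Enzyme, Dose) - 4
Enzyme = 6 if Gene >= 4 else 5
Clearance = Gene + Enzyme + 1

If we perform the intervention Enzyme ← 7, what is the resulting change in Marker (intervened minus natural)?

2

The intervention breaks the incoming arrows to Enzyme: Enzyme = 6 if Gene >= 4 else 5 no longer applies, and Enzyme = 7.
Marker = max(Enzyme, Dose) - 4  [with Enzyme=7, Dose=1]  = 3
Without intervention: Enzyme = 6 if Gene >= 4 else 5  [with Gene=1]  = 5; Marker = max(Enzyme, Dose) - 4  [with Enzyme=5, Dose=1]  = 1.
Change = 3 − 1 = 2.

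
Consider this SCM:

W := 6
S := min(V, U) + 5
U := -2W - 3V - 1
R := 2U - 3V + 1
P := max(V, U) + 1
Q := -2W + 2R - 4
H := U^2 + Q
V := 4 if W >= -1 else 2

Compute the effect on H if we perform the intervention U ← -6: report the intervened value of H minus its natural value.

-513

The intervention breaks the incoming arrows to U: U := -2W - 3V - 1 no longer applies, and U = -6.
V = 4 if W >= -1 else 2  [with W=6]  = 4
R = 2U - 3V + 1  [with U=-6, V=4]  = -23
Q = -2W + 2R - 4  [with W=6, R=-23]  = -62
H = U^2 + Q  [with U=-6, Q=-62]  = -26
Without intervention: V = 4 if W >= -1 else 2  [with W=6]  = 4; U = -2W - 3V - 1  [with W=6, V=4]  = -25; R = 2U - 3V + 1  [with U=-25, V=4]  = -61; Q = -2W + 2R - 4  [with W=6, R=-61]  = -138; H = U^2 + Q  [with U=-25, Q=-138]  = 487.
Change = -26 − 487 = -513.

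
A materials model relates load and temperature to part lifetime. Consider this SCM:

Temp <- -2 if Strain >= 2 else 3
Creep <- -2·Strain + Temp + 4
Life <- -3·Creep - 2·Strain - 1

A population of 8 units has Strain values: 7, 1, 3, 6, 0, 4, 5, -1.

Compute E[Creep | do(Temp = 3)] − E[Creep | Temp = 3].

do(Temp=3) breaks Temp's dependence on Strain. With Temp=3 fixed, Creep across the units is -7, 5, 1, -5, 7, -1, -3, 9, mean 0.75.
Observing Temp=3 restricts to units where Temp's equation naturally yields 3: Strain ∈ {1, 0, -1}. In that subpopulation Creep = 5, 7, 9, mean 7.
Difference = 0.75 − 7 = -6.25.

-6.25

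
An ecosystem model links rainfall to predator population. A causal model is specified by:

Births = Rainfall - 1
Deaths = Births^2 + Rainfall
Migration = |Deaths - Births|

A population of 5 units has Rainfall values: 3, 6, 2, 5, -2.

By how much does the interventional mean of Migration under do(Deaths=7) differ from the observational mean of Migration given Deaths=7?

-2.3

Every unit gets Deaths=7 under the intervention. Migration values become 5, 2, 6, 3, 10; E[Migration|do(Deaths=7)] = 5.2.
E[Migration|Deaths=7] averages over only the 2 units with Deaths=7 (Rainfall = 3, -2): Migration = 5, 10, mean 7.5.
Difference = 5.2 − 7.5 = -2.3.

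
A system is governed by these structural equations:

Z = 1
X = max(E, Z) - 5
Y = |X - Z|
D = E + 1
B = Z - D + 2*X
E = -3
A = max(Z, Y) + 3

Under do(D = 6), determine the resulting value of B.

-13

Under do(D=6), the mechanism D = E + 1 is discarded; D is fixed at 6.
X = max(E, Z) - 5  [with E=-3, Z=1]  = -4
B = Z - D + 2*X  [with Z=1, D=6, X=-4]  = -13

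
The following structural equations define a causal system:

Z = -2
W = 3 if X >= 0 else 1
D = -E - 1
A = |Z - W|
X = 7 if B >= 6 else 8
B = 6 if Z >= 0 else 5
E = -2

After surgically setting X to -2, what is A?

3

Under do(X=-2), the mechanism X = 7 if B >= 6 else 8 is discarded; X is fixed at -2.
W = 3 if X >= 0 else 1  [with X=-2]  = 1
A = |Z - W|  [with Z=-2, W=1]  = 3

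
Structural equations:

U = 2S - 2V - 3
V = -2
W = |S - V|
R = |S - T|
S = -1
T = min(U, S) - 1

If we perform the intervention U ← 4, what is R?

The intervention breaks the incoming arrows to U: U = 2S - 2V - 3 no longer applies, and U = 4.
T = min(U, S) - 1  [with U=4, S=-1]  = -2
R = |S - T|  [with S=-1, T=-2]  = 1

1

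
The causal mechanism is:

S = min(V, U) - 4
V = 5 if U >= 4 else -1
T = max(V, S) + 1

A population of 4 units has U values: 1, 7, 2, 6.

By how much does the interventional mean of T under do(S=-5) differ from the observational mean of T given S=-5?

3

The intervention sets S=-5 in all 4 units regardless of U. Recomputing T per unit gives 0, 6, 0, 6; average 3.
Observing S=-5 restricts to units where S's equation naturally yields -5: U ∈ {1, 2}. In that subpopulation T = 0, 0, mean 0.
Difference = 3 − 0 = 3.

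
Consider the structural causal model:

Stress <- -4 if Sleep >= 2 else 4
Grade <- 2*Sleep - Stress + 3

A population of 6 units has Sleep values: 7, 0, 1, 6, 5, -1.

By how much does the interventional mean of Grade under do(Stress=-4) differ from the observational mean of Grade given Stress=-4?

do(Stress=-4) breaks Stress's dependence on Sleep. With Stress=-4 fixed, Grade across the units is 21, 7, 9, 19, 17, 5, mean 13.
Observing Stress=-4 restricts to units where Stress's equation naturally yields -4: Sleep ∈ {7, 6, 5}. In that subpopulation Grade = 21, 19, 17, mean 19.
Difference = 13 − 19 = -6.

-6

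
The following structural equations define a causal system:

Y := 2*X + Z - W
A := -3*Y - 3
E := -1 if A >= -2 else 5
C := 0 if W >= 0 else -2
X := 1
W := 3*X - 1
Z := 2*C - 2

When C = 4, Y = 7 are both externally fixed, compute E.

5

Under do(C = 4, Y = 7), each intervened variable's structural equation is replaced by its fixed value.
A = -3*Y - 3  [with Y=7]  = -24
E = -1 if A >= -2 else 5  [with A=-24]  = 5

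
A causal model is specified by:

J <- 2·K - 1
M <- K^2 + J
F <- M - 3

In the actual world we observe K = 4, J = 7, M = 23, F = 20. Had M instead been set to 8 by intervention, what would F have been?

The intervention breaks the incoming arrows to M: M <- K^2 + J no longer applies, and M = 8.
F = M - 3  [with M=8]  = 5

5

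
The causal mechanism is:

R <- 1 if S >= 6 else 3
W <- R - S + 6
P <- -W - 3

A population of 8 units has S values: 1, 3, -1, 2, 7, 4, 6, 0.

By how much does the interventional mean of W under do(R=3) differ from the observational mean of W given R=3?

-1.25

Under do(R=3), R's equation is replaced by R=3 for every unit. Per-unit W: 8, 6, 10, 7, 2, 5, 3, 9. Mean = 6.25.
E[W|R=3] averages over only the 6 units with R=3 (S = 1, 3, -1, 2, 4, 0): W = 8, 6, 10, 7, 5, 9, mean 7.5.
Difference = 6.25 − 7.5 = -1.25.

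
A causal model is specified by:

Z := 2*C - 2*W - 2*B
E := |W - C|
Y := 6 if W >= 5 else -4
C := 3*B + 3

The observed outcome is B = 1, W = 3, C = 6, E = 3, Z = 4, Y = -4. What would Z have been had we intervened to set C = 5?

2

do(C=5) replaces the equation C := 3*B + 3 with the constant C = 5.
Z = 2*C - 2*W - 2*B  [with C=5, W=3, B=1]  = 2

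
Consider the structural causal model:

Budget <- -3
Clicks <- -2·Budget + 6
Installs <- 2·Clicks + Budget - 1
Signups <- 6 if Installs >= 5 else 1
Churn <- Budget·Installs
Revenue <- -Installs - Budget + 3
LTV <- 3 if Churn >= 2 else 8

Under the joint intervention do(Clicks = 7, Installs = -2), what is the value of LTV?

3

Under do(Clicks = 7, Installs = -2), each intervened variable's structural equation is replaced by its fixed value.
Churn = Budget·Installs  [with Budget=-3, Installs=-2]  = 6
LTV = 3 if Churn >= 2 else 8  [with Churn=6]  = 3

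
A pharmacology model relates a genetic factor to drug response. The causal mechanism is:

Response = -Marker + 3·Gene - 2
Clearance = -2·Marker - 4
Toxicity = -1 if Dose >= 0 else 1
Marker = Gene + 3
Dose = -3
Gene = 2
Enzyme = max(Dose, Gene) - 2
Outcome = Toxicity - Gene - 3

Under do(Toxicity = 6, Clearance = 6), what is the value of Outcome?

The joint intervention fixes Toxicity = 6, Clearance = 6, removing each variable's own equation.
Outcome = Toxicity - Gene - 3  [with Toxicity=6, Gene=2]  = 1

1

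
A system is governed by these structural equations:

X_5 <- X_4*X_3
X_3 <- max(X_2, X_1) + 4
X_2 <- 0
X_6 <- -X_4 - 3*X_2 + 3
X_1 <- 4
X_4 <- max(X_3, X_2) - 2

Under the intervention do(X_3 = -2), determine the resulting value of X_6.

5

The intervention breaks the incoming arrows to X_3: X_3 <- max(X_2, X_1) + 4 no longer applies, and X_3 = -2.
X_4 = max(X_3, X_2) - 2  [with X_3=-2, X_2=0]  = -2
X_6 = -X_4 - 3*X_2 + 3  [with X_4=-2, X_2=0]  = 5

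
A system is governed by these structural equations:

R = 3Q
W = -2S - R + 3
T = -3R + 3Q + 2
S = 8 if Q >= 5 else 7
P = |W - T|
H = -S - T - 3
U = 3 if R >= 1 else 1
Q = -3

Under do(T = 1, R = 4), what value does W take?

The joint intervention fixes T = 1, R = 4, removing each variable's own equation.
S = 8 if Q >= 5 else 7  [with Q=-3]  = 7
W = -2S - R + 3  [with S=7, R=4]  = -15

-15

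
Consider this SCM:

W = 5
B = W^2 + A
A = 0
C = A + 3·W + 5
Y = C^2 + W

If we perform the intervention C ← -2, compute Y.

do(C=-2) replaces the equation C = A + 3·W + 5 with the constant C = -2.
Y = C^2 + W  [with C=-2, W=5]  = 9

9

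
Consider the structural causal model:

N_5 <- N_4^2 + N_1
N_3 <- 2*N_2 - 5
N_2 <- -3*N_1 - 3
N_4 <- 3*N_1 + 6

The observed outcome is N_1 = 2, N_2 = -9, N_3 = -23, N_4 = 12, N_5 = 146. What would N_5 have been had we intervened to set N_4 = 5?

Intervening sets N_4 = 5 and removes its equation (N_4 <- 3*N_1 + 6).
N_5 = N_4^2 + N_1  [with N_4=5, N_1=2]  = 27

27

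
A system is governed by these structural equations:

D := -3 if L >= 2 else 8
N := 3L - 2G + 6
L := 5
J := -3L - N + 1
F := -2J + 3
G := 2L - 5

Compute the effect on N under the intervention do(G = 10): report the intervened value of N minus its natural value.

The intervention breaks the incoming arrows to G: G := 2L - 5 no longer applies, and G = 10.
N = 3L - 2G + 6  [with L=5, G=10]  = 1
Without intervention: G = 2L - 5  [with L=5]  = 5; N = 3L - 2G + 6  [with L=5, G=5]  = 11.
Change = 1 − 11 = -10.

-10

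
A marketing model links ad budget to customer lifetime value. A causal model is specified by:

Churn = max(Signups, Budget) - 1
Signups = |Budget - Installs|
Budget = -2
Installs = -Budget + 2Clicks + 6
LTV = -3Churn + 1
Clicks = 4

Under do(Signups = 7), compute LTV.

Under do(Signups=7), the mechanism Signups = |Budget - Installs| is discarded; Signups is fixed at 7.
Churn = max(Signups, Budget) - 1  [with Signups=7, Budget=-2]  = 6
LTV = -3Churn + 1  [with Churn=6]  = -17

-17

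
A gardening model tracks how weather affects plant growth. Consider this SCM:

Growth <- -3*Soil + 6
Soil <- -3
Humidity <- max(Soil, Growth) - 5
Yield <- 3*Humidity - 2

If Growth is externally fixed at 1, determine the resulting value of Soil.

Under do(Growth=1), the mechanism Growth <- -3*Soil + 6 is discarded; Growth is fixed at 1.
Soil is not downstream of the intervention, so its value is determined by the original equations.

-3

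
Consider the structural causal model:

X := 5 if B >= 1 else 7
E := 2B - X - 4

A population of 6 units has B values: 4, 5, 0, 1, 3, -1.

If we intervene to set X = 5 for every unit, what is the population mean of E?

Every unit gets X=5 under the intervention. E values become -1, 1, -9, -7, -3, -11; E[E|do(X=5)] = -5.

-5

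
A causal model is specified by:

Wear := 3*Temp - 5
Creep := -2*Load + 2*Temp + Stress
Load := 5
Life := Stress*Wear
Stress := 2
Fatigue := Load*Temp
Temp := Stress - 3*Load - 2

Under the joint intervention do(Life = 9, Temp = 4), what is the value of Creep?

0

The joint intervention fixes Life = 9, Temp = 4, removing each variable's own equation.
Creep = -2*Load + 2*Temp + Stress  [with Load=5, Temp=4, Stress=2]  = 0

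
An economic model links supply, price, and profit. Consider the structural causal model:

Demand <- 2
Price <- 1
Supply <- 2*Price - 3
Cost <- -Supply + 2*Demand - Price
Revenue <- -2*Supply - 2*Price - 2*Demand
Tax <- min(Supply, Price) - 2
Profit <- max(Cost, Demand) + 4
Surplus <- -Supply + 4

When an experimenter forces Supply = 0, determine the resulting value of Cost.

The intervention breaks the incoming arrows to Supply: Supply <- 2*Price - 3 no longer applies, and Supply = 0.
Cost = -Supply + 2*Demand - Price  [with Supply=0, Demand=2, Price=1]  = 3

3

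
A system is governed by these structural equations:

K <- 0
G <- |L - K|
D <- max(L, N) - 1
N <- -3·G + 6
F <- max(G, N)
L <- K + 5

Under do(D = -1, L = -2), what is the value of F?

The joint intervention fixes D = -1, L = -2, removing each variable's own equation.
G = |L - K|  [with L=-2, K=0]  = 2
N = -3·G + 6  [with G=2]  = 0
F = max(G, N)  [with G=2, N=0]  = 2

2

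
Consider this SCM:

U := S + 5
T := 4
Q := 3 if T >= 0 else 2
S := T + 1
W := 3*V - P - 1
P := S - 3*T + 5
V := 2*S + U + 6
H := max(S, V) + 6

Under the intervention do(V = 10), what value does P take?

Intervening sets V = 10 and removes its equation (V := 2*S + U + 6).
No directed path runs from V to P, so P keeps its natural value.
S = T + 1  [with T=4]  = 5
P = S - 3*T + 5  [with S=5, T=4]  = -2

-2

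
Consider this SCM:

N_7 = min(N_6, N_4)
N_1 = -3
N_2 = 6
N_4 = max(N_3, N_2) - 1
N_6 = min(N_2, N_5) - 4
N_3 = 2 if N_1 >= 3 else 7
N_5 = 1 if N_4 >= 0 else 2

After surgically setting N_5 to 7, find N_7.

Under do(N_5=7), the mechanism N_5 = 1 if N_4 >= 0 else 2 is discarded; N_5 is fixed at 7.
N_3 = 2 if N_1 >= 3 else 7  [with N_1=-3]  = 7
N_4 = max(N_3, N_2) - 1  [with N_3=7, N_2=6]  = 6
N_6 = min(N_2, N_5) - 4  [with N_2=6, N_5=7]  = 2
N_7 = min(N_6, N_4)  [with N_6=2, N_4=6]  = 2

2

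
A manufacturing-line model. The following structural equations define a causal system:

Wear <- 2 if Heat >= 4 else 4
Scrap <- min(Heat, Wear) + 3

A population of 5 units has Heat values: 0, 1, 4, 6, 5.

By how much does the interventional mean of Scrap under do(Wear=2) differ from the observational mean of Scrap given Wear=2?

do(Wear=2) breaks Wear's dependence on Heat. With Wear=2 fixed, Scrap across the units is 3, 4, 5, 5, 5, mean 4.4.
E[Scrap|Wear=2] averages over only the 3 units with Wear=2 (Heat = 4, 6, 5): Scrap = 5, 5, 5, mean 5.
Difference = 4.4 − 5 = -0.6.

-0.6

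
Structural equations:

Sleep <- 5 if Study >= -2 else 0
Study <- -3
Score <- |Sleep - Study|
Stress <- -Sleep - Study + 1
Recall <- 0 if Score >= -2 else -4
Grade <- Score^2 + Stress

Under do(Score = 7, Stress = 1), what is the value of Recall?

The joint intervention fixes Score = 7, Stress = 1, removing each variable's own equation.
Recall = 0 if Score >= -2 else -4  [with Score=7]  = 0

0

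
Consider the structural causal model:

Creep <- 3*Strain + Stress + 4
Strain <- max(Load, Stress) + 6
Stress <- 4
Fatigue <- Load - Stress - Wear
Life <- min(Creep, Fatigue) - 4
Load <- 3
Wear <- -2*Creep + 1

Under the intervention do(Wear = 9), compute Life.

Under do(Wear=9), the mechanism Wear <- -2*Creep + 1 is discarded; Wear is fixed at 9.
Strain = max(Load, Stress) + 6  [with Load=3, Stress=4]  = 10
Creep = 3*Strain + Stress + 4  [with Strain=10, Stress=4]  = 38
Fatigue = Load - Stress - Wear  [with Load=3, Stress=4, Wear=9]  = -10
Life = min(Creep, Fatigue) - 4  [with Creep=38, Fatigue=-10]  = -14

-14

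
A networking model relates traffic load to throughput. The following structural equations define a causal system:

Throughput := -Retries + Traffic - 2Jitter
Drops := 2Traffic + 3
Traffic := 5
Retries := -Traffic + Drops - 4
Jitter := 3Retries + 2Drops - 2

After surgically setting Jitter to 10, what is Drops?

The intervention breaks the incoming arrows to Jitter: Jitter := 3Retries + 2Drops - 2 no longer applies, and Jitter = 10.
Since Drops is not a descendant of the intervened variable, it is unaffected.
Drops = 2Traffic + 3  [with Traffic=5]  = 13

13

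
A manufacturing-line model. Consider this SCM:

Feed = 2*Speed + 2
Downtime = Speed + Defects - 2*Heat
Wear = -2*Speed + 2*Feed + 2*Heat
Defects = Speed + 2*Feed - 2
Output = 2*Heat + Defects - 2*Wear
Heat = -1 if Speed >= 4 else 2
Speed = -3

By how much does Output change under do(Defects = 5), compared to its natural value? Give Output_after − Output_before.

The intervention breaks the incoming arrows to Defects: Defects = Speed + 2*Feed - 2 no longer applies, and Defects = 5.
Feed = 2*Speed + 2  [with Speed=-3]  = -4
Heat = -1 if Speed >= 4 else 2  [with Speed=-3]  = 2
Wear = -2*Speed + 2*Feed + 2*Heat  [with Speed=-3, Feed=-4, Heat=2]  = 2
Output = 2*Heat + Defects - 2*Wear  [with Heat=2, Defects=5, Wear=2]  = 5
Without intervention: Feed = 2*Speed + 2  [with Speed=-3]  = -4; Heat = -1 if Speed >= 4 else 2  [with Speed=-3]  = 2; Wear = -2*Speed + 2*Feed + 2*Heat  [with Speed=-3, Feed=-4, Heat=2]  = 2; Defects = Speed + 2*Feed - 2  [with Speed=-3, Feed=-4]  = -13; Output = 2*Heat + Defects - 2*Wear  [with Heat=2, Defects=-13, Wear=2]  = -13.
Change = 5 − (-13) = 18.

18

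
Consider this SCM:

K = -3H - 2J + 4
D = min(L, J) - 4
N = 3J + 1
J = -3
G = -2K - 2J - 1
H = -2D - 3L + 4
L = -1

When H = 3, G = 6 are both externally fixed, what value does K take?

1

Under do(H = 3, G = 6), each intervened variable's structural equation is replaced by its fixed value.
K = -3H - 2J + 4  [with H=3, J=-3]  = 1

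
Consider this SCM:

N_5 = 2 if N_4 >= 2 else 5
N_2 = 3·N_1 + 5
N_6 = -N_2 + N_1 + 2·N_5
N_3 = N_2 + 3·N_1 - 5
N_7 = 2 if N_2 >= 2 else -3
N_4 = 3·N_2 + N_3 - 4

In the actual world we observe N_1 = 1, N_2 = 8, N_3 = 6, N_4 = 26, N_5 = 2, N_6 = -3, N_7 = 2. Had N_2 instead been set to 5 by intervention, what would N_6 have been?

0

Under do(N_2=5), the mechanism N_2 = 3·N_1 + 5 is discarded; N_2 is fixed at 5.
N_3 = N_2 + 3·N_1 - 5  [with N_2=5, N_1=1]  = 3
N_4 = 3·N_2 + N_3 - 4  [with N_2=5, N_3=3]  = 14
N_5 = 2 if N_4 >= 2 else 5  [with N_4=14]  = 2
N_6 = -N_2 + N_1 + 2·N_5  [with N_2=5, N_1=1, N_5=2]  = 0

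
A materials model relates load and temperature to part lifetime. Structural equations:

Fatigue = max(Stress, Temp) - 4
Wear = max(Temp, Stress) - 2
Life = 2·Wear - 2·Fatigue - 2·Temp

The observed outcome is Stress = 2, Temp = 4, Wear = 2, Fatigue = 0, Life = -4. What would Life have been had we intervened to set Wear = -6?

-20

do(Wear=-6) replaces the equation Wear = max(Temp, Stress) - 2 with the constant Wear = -6.
Fatigue = max(Stress, Temp) - 4  [with Stress=2, Temp=4]  = 0
Life = 2·Wear - 2·Fatigue - 2·Temp  [with Wear=-6, Fatigue=0, Temp=4]  = -20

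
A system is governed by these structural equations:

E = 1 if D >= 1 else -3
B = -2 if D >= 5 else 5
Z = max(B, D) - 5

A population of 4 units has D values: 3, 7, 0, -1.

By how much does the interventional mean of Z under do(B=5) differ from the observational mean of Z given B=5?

Under do(B=5), B's equation is replaced by B=5 for every unit. Per-unit Z: 0, 2, 0, 0. Mean = 0.5.
E[Z|B=5] averages over only the 3 units with B=5 (D = 3, 0, -1): Z = 0, 0, 0, mean 0.
Difference = 0.5 − 0 = 0.5.

0.5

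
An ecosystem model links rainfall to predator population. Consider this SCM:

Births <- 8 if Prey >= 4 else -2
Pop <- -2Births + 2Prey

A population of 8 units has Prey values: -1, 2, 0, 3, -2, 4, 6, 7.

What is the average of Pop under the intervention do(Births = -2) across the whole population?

8.75

The intervention sets Births=-2 in all 8 units regardless of Prey. Recomputing Pop per unit gives 2, 8, 4, 10, 0, 12, 16, 18; average 8.75.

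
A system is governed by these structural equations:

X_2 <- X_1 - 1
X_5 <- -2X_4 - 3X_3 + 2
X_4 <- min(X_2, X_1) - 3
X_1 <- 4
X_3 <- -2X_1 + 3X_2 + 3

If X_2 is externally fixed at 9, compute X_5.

-66

do(X_2=9) replaces the equation X_2 <- X_1 - 1 with the constant X_2 = 9.
X_3 = -2X_1 + 3X_2 + 3  [with X_1=4, X_2=9]  = 22
X_4 = min(X_2, X_1) - 3  [with X_2=9, X_1=4]  = 1
X_5 = -2X_4 - 3X_3 + 2  [with X_4=1, X_3=22]  = -66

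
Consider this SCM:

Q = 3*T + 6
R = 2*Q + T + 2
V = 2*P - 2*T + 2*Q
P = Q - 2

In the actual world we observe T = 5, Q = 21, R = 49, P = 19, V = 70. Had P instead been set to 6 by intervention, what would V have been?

44

Intervening sets P = 6 and removes its equation (P = Q - 2).
Q = 3*T + 6  [with T=5]  = 21
V = 2*P - 2*T + 2*Q  [with P=6, T=5, Q=21]  = 44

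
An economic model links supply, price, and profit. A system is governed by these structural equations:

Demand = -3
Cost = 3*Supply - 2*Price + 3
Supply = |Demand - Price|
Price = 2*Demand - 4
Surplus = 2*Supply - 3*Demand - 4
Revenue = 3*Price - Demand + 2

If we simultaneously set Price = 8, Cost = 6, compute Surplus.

The joint intervention fixes Price = 8, Cost = 6, removing each variable's own equation.
Supply = |Demand - Price|  [with Demand=-3, Price=8]  = 11
Surplus = 2*Supply - 3*Demand - 4  [with Supply=11, Demand=-3]  = 27

27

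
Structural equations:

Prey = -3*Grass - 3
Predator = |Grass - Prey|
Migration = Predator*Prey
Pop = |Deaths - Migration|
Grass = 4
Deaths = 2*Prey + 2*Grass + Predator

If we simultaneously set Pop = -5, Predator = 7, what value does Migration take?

Under do(Pop = -5, Predator = 7), each intervened variable's structural equation is replaced by its fixed value.
Prey = -3*Grass - 3  [with Grass=4]  = -15
Migration = Predator*Prey  [with Predator=7, Prey=-15]  = -105

-105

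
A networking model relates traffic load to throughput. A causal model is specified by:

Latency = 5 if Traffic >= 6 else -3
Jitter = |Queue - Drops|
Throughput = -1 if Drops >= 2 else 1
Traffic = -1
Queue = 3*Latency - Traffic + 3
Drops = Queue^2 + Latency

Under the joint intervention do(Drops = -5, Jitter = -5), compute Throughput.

The joint intervention fixes Drops = -5, Jitter = -5, removing each variable's own equation.
Throughput = -1 if Drops >= 2 else 1  [with Drops=-5]  = 1

1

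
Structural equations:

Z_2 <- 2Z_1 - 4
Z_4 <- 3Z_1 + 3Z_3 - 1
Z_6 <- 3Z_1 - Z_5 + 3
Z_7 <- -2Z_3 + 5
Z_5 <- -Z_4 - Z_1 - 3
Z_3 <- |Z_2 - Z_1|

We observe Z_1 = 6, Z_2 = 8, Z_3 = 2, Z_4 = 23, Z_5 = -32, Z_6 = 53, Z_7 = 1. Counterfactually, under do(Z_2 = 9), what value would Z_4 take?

26

Under do(Z_2=9), the mechanism Z_2 <- 2Z_1 - 4 is discarded; Z_2 is fixed at 9.
Z_3 = |Z_2 - Z_1|  [with Z_2=9, Z_1=6]  = 3
Z_4 = 3Z_1 + 3Z_3 - 1  [with Z_1=6, Z_3=3]  = 26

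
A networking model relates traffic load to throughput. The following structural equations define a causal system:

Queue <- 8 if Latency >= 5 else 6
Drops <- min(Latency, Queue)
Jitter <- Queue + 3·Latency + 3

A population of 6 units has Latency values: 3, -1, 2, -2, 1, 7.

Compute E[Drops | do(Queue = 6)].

The intervention sets Queue=6 in all 6 units regardless of Latency. Recomputing Drops per unit gives 3, -1, 2, -2, 1, 6; average 1.5.

1.5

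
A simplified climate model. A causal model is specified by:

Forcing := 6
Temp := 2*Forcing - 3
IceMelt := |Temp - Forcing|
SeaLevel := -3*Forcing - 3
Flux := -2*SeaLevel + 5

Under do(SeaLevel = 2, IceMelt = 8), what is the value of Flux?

The joint intervention fixes SeaLevel = 2, IceMelt = 8, removing each variable's own equation.
Flux = -2*SeaLevel + 5  [with SeaLevel=2]  = 1

1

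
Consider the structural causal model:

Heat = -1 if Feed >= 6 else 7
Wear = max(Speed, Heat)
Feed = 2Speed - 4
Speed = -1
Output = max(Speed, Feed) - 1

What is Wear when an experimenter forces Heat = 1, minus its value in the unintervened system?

-6

The intervention breaks the incoming arrows to Heat: Heat = -1 if Feed >= 6 else 7 no longer applies, and Heat = 1.
Wear = max(Speed, Heat)  [with Speed=-1, Heat=1]  = 1
Without intervention: Feed = 2Speed - 4  [with Speed=-1]  = -6; Heat = -1 if Feed >= 6 else 7  [with Feed=-6]  = 7; Wear = max(Speed, Heat)  [with Speed=-1, Heat=7]  = 7.
Change = 1 − 7 = -6.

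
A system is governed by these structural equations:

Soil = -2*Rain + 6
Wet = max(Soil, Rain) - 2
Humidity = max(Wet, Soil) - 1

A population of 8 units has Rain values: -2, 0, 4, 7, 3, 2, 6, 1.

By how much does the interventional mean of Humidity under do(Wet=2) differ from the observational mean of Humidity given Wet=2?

do(Wet=2) breaks Wet's dependence on Rain. With Wet=2 fixed, Humidity across the units is 9, 5, 1, 1, 1, 1, 1, 3, mean 2.75.
Observing Wet=2 restricts to units where Wet's equation naturally yields 2: Rain ∈ {4, 1}. In that subpopulation Humidity = 1, 3, mean 2.
Difference = 2.75 − 2 = 0.75.

0.75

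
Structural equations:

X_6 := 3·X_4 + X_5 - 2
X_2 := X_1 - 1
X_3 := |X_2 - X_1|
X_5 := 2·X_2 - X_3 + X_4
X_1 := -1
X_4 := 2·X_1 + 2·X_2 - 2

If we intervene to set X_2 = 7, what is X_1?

-1

Under do(X_2=7), the mechanism X_2 := X_1 - 1 is discarded; X_2 is fixed at 7.
X_1 is not downstream of the intervention, so its value is determined by the original equations.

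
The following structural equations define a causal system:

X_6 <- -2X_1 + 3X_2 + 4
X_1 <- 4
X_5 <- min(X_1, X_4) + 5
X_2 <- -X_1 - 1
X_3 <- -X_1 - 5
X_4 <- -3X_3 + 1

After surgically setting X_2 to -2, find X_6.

Under do(X_2=-2), the mechanism X_2 <- -X_1 - 1 is discarded; X_2 is fixed at -2.
X_6 = -2X_1 + 3X_2 + 4  [with X_1=4, X_2=-2]  = -10

-10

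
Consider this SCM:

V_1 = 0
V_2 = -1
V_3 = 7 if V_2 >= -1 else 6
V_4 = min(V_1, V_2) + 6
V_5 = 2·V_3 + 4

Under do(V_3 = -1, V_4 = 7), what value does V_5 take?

Setting V_3 = -1, V_4 = 7 by intervention discards those variables' equations.
V_5 = 2·V_3 + 4  [with V_3=-1]  = 2

2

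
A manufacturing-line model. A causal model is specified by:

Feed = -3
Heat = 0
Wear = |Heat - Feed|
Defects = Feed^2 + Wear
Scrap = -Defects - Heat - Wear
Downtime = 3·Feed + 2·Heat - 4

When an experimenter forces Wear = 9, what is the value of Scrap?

do(Wear=9) replaces the equation Wear = |Heat - Feed| with the constant Wear = 9.
Defects = Feed^2 + Wear  [with Feed=-3, Wear=9]  = 18
Scrap = -Defects - Heat - Wear  [with Defects=18, Heat=0, Wear=9]  = -27

-27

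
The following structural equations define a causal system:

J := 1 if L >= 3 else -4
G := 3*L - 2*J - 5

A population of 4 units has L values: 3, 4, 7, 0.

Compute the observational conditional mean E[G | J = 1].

Conditioning on J=1 selects the 3 unit(s) with L ∈ {3, 4, 7}. Their G values: 2, 5, 14. Mean = 7.

7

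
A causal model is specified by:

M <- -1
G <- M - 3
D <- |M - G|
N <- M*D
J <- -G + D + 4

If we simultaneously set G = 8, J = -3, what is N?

The joint intervention fixes G = 8, J = -3, removing each variable's own equation.
D = |M - G|  [with M=-1, G=8]  = 9
N = M*D  [with M=-1, D=9]  = -9

-9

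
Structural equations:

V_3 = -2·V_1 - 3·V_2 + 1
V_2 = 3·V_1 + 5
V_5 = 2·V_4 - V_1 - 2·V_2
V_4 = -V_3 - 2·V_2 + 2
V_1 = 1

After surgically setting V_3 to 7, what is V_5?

do(V_3=7) replaces the equation V_3 = -2·V_1 - 3·V_2 + 1 with the constant V_3 = 7.
V_2 = 3·V_1 + 5  [with V_1=1]  = 8
V_4 = -V_3 - 2·V_2 + 2  [with V_3=7, V_2=8]  = -21
V_5 = 2·V_4 - V_1 - 2·V_2  [with V_4=-21, V_1=1, V_2=8]  = -59

-59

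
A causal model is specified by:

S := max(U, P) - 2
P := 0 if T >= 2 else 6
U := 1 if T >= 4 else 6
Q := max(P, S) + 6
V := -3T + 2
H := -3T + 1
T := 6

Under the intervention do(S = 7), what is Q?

Under do(S=7), the mechanism S := max(U, P) - 2 is discarded; S is fixed at 7.
P = 0 if T >= 2 else 6  [with T=6]  = 0
Q = max(P, S) + 6  [with P=0, S=7]  = 13

13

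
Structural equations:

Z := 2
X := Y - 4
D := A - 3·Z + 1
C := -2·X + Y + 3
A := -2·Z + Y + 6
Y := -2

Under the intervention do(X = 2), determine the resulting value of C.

The intervention breaks the incoming arrows to X: X := Y - 4 no longer applies, and X = 2.
C = -2·X + Y + 3  [with X=2, Y=-2]  = -3

-3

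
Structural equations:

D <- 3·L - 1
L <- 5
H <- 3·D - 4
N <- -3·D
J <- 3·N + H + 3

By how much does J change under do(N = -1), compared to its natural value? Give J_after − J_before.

do(N=-1) replaces the equation N <- -3·D with the constant N = -1.
D = 3·L - 1  [with L=5]  = 14
H = 3·D - 4  [with D=14]  = 38
J = 3·N + H + 3  [with N=-1, H=38]  = 38
Without intervention: D = 3·L - 1  [with L=5]  = 14; N = -3·D  [with D=14]  = -42; H = 3·D - 4  [with D=14]  = 38; J = 3·N + H + 3  [with N=-42, H=38]  = -85.
Change = 38 − (-85) = 123.

123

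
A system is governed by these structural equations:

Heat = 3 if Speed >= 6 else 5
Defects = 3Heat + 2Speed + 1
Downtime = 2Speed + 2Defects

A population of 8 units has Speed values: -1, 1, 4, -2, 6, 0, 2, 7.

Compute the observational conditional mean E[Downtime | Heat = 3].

59

Conditioning on Heat=3 selects the 2 unit(s) with Speed ∈ {6, 7}. Their Downtime values: 56, 62. Mean = 59.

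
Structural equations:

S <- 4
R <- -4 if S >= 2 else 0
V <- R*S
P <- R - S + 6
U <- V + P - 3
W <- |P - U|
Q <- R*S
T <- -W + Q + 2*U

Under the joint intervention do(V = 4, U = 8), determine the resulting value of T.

-10

The joint intervention fixes V = 4, U = 8, removing each variable's own equation.
R = -4 if S >= 2 else 0  [with S=4]  = -4
P = R - S + 6  [with R=-4, S=4]  = -2
W = |P - U|  [with P=-2, U=8]  = 10
Q = R*S  [with R=-4, S=4]  = -16
T = -W + Q + 2*U  [with W=10, Q=-16, U=8]  = -10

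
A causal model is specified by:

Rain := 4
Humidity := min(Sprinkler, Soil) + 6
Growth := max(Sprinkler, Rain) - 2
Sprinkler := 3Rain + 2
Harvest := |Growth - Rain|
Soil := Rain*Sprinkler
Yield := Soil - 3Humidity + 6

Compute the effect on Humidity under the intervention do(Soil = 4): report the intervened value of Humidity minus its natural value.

-10

do(Soil=4) replaces the equation Soil := Rain*Sprinkler with the constant Soil = 4.
Sprinkler = 3Rain + 2  [with Rain=4]  = 14
Humidity = min(Sprinkler, Soil) + 6  [with Sprinkler=14, Soil=4]  = 10
Without intervention: Sprinkler = 3Rain + 2  [with Rain=4]  = 14; Soil = Rain*Sprinkler  [with Rain=4, Sprinkler=14]  = 56; Humidity = min(Sprinkler, Soil) + 6  [with Sprinkler=14, Soil=56]  = 20.
Change = 10 − 20 = -10.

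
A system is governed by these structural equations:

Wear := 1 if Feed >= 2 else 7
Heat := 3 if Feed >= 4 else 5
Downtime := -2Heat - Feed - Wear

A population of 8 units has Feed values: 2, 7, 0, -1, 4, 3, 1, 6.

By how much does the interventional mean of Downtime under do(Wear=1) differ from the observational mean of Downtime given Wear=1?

Every unit gets Wear=1 under the intervention. Downtime values become -13, -14, -11, -10, -11, -14, -12, -13; E[Downtime|do(Wear=1)] = -12.25.
Conditioning on Wear=1 selects the 5 unit(s) with Feed ∈ {2, 7, 4, 3, 6}. Their Downtime values: -13, -14, -11, -14, -13. Mean = -13.
Difference = -12.25 − (-13) = 0.75.

0.75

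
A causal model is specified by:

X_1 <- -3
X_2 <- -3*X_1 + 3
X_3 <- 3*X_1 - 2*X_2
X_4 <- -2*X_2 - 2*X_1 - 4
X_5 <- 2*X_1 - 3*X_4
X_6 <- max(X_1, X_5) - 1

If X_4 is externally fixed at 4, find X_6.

Under do(X_4=4), the mechanism X_4 <- -2*X_2 - 2*X_1 - 4 is discarded; X_4 is fixed at 4.
X_5 = 2*X_1 - 3*X_4  [with X_1=-3, X_4=4]  = -18
X_6 = max(X_1, X_5) - 1  [with X_1=-3, X_5=-18]  = -4

-4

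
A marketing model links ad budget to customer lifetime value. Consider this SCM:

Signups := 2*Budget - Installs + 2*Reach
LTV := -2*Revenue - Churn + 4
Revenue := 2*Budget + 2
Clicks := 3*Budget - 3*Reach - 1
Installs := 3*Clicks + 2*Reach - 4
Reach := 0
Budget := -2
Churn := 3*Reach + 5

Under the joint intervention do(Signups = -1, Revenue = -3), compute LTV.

Under do(Signups = -1, Revenue = -3), each intervened variable's structural equation is replaced by its fixed value.
Churn = 3*Reach + 5  [with Reach=0]  = 5
LTV = -2*Revenue - Churn + 4  [with Revenue=-3, Churn=5]  = 5

5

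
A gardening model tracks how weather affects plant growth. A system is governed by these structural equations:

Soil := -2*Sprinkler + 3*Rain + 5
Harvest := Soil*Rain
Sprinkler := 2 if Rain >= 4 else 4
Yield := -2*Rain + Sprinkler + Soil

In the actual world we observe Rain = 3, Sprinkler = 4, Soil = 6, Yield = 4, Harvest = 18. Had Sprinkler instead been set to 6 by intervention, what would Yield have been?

2

Under do(Sprinkler=6), the mechanism Sprinkler := 2 if Rain >= 4 else 4 is discarded; Sprinkler is fixed at 6.
Soil = -2*Sprinkler + 3*Rain + 5  [with Sprinkler=6, Rain=3]  = 2
Yield = -2*Rain + Sprinkler + Soil  [with Rain=3, Sprinkler=6, Soil=2]  = 2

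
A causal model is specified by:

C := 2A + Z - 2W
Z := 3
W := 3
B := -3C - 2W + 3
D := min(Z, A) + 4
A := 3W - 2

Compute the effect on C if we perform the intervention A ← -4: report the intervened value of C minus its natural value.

The intervention breaks the incoming arrows to A: A := 3W - 2 no longer applies, and A = -4.
C = 2A + Z - 2W  [with A=-4, Z=3, W=3]  = -11
Without intervention: A = 3W - 2  [with W=3]  = 7; C = 2A + Z - 2W  [with A=7, Z=3, W=3]  = 11.
Change = -11 − 11 = -22.

-22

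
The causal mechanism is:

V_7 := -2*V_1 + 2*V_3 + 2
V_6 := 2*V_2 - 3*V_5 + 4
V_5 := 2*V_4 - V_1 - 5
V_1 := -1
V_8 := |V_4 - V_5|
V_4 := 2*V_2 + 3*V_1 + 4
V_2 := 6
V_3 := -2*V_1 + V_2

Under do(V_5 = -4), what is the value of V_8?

do(V_5=-4) replaces the equation V_5 := 2*V_4 - V_1 - 5 with the constant V_5 = -4.
V_4 = 2*V_2 + 3*V_1 + 4  [with V_2=6, V_1=-1]  = 13
V_8 = |V_4 - V_5|  [with V_4=13, V_5=-4]  = 17

17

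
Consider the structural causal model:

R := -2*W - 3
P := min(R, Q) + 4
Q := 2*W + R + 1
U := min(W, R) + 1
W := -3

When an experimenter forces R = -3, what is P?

-4

do(R=-3) replaces the equation R := -2*W - 3 with the constant R = -3.
Q = 2*W + R + 1  [with W=-3, R=-3]  = -8
P = min(R, Q) + 4  [with R=-3, Q=-8]  = -4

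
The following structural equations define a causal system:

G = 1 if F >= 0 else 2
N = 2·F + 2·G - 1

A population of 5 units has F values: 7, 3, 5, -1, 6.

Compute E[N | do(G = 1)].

9

Every unit gets G=1 under the intervention. N values become 15, 7, 11, -1, 13; E[N|do(G=1)] = 9.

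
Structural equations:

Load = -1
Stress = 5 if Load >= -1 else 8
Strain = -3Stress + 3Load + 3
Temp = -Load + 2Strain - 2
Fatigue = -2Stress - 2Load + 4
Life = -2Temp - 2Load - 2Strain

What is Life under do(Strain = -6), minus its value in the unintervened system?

The intervention breaks the incoming arrows to Strain: Strain = -3Stress + 3Load + 3 no longer applies, and Strain = -6.
Temp = -Load + 2Strain - 2  [with Load=-1, Strain=-6]  = -13
Life = -2Temp - 2Load - 2Strain  [with Temp=-13, Load=-1, Strain=-6]  = 40
Without intervention: Stress = 5 if Load >= -1 else 8  [with Load=-1]  = 5; Strain = -3Stress + 3Load + 3  [with Stress=5, Load=-1]  = -15; Temp = -Load + 2Strain - 2  [with Load=-1, Strain=-15]  = -31; Life = -2Temp - 2Load - 2Strain  [with Temp=-31, Load=-1, Strain=-15]  = 94.
Change = 40 − 94 = -54.

-54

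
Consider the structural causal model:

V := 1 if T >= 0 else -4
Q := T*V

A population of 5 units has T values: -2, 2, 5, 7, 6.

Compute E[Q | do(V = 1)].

do(V=1) breaks V's dependence on T. With V=1 fixed, Q across the units is -2, 2, 5, 7, 6, mean 3.6.

3.6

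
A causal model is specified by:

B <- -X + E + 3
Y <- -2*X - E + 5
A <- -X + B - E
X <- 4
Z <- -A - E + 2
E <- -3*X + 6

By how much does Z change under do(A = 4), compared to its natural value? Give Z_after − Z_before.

Under do(A=4), the mechanism A <- -X + B - E is discarded; A is fixed at 4.
E = -3*X + 6  [with X=4]  = -6
Z = -A - E + 2  [with A=4, E=-6]  = 4
Without intervention: E = -3*X + 6  [with X=4]  = -6; B = -X + E + 3  [with X=4, E=-6]  = -7; A = -X + B - E  [with X=4, B=-7, E=-6]  = -5; Z = -A - E + 2  [with A=-5, E=-6]  = 13.
Change = 4 − 13 = -9.

-9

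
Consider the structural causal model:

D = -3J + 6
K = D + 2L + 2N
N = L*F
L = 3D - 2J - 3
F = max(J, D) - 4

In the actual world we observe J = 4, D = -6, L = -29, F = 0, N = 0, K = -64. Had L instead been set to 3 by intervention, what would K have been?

0

The intervention breaks the incoming arrows to L: L = 3D - 2J - 3 no longer applies, and L = 3.
D = -3J + 6  [with J=4]  = -6
F = max(J, D) - 4  [with J=4, D=-6]  = 0
N = L*F  [with L=3, F=0]  = 0
K = D + 2L + 2N  [with D=-6, L=3, N=0]  = 0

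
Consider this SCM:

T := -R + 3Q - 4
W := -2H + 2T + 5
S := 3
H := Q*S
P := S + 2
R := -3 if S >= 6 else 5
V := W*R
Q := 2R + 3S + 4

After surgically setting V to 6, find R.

The intervention breaks the incoming arrows to V: V := W*R no longer applies, and V = 6.
R is not downstream of the intervention, so its value is determined by the original equations.
R = -3 if S >= 6 else 5  [with S=3]  = 5

5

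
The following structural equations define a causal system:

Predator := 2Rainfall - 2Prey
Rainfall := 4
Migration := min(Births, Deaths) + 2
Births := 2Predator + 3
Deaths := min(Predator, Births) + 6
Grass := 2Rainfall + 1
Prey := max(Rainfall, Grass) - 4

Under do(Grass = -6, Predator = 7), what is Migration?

Setting Grass = -6, Predator = 7 by intervention discards those variables' equations.
Births = 2Predator + 3  [with Predator=7]  = 17
Deaths = min(Predator, Births) + 6  [with Predator=7, Births=17]  = 13
Migration = min(Births, Deaths) + 2  [with Births=17, Deaths=13]  = 15

15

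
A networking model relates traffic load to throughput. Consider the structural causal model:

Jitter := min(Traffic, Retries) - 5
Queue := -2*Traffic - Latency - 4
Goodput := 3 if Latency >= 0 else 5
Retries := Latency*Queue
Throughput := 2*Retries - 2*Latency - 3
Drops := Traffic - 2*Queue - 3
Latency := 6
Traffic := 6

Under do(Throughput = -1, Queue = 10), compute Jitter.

Setting Throughput = -1, Queue = 10 by intervention discards those variables' equations.
Retries = Latency*Queue  [with Latency=6, Queue=10]  = 60
Jitter = min(Traffic, Retries) - 5  [with Traffic=6, Retries=60]  = 1

1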